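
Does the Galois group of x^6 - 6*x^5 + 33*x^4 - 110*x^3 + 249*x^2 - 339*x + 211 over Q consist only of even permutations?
No

The polynomial is irreducible of degree 6 over Q. Its discriminant is -313634145100563, which is not a perfect square. A Galois group lies in the alternating group exactly when the discriminant is a square in Q, so the Galois group (C_3 x S_3) is not contained in A_6.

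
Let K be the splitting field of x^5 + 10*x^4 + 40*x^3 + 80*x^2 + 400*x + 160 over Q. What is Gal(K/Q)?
The polynomial f is an irreducible quintic over Q, so G = Gal(f/Q) is a transitive subgroup of S_5: one of C_5 (5T1, order 5), D_5 (5T2, order 10), F_20 (5T3, order 20), A_5 (5T4, order 60) or S_5 (5T5, order 120). The discriminant of f is 1073741824000000 = 32768000^2, a perfect square, so G is contained in A_5. The transitive groups of degree 5 contained in A_5 are: C_5 (5T1, order 5), D_5 (5T2, order 10), A_5 (5T4, order 60). By Dedekind's theorem, for a prime p not dividing disc(f) the degrees of the irreducible factors of f mod p form the cycle type of an element of G. Factoring f modulo the 2 such primes p <= 7 (skipping 2, 5, which divide the discriminant), each new pattern first appears at: mod 3: f = (x^5 + x^4 + x^3 + 2x^2 + x + 1), pattern 5; mod 7: f = (x + 3)(x + 5)(x^3 + 2x^2 + 2x + 6), pattern 3+1+1. No other pattern occurs in this range, so the set of observed cycle types is {5, 3+1+1}. Among the candidates above, the only group containing elements of all these cycle types is A_5 (5T4) — each of C_5 (5T1), D_5 (5T2) lacks at least one of them. Hence G = A_5 (5T4), of order 60.

A_5 (also written A5)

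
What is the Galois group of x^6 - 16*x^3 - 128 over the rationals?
The polynomial f is an irreducible sextic over Q, so G = Gal(f/Q) is one of the 16 transitive subgroups 6T1, ..., 6T16 of S_6. The discriminant of f is 5410421842378752, which is not a perfect square, so G is not contained in A_6. The transitive groups of degree 6 not contained in A_6 are: C_6 (6T1, order 6), S_3 (6T2, order 6), D_6 (6T3, order 12), C_3 x S_3 (6T5, order 18), A_4 x C_2 (6T6, order 24), S_4 (6T8, order 24), S_3 x S_3 (6T9, order 36), S_4 x C_2 (6T11, order 48), (S_3 x S_3) : C_2 (6T13, order 72), PGL(2,5) (6T14, order 120), S_6 (6T16, order 720). By Dedekind's theorem, for a prime p not dividing disc(f) the degrees of the irreducible factors of f mod p form the cycle type of an element of G. Factoring f modulo the 23 such primes p <= 97 (skipping 2, 3, which divide the discriminant), each new pattern first appears at: mod 5: f = (x^6 + 4x^3 + 2), pattern 6; mod 11: f = (x + 6)(x + 10)(x^2 + x + 1)(x^2 + 5x + 3), pattern 2+2+1+1; mod 13: f = (x + 4)(x + 10)(x + 12)(x^3 + 11), pattern 3+1+1+1; mod 31: f = (x^2 + 16x + 3)(x^2 + 18x + 13)(x^2 + 28x + 15), pattern 2+2+2; mod 97: f = (x^3 + 9)(x^3 + 72), pattern 3+3. No other pattern occurs in this range, so the set of observed cycle types is {6, 2+2+1+1, 3+1+1+1, 2+2+2, 3+3}. The candidates containing elements of all these cycle types are S_3 x S_3 (6T9) of order 36, (S_3 x S_3) : C_2 (6T13) of order 72, S_6 (6T16) of order 720; the others are excluded. The observed types are precisely the cycle types that occur in S_3 x S_3 (6T9) (apart from the identity). Each of the other remaining candidates has further cycle types, and by the Chebotarev density theorem the matching factorization patterns would occur for a proportion of primes equal to their share of the group: (S_3 x S_3) : C_2 (6T13) additionally contains elements of type 4+2, 3+2+1, 2+1+1+1+1 (36 of its 72 elements, about 50% of primes); S_6 (6T16) additionally contains elements of type 5+1, 4+2, 4+1+1, 3+2+1, 2+1+1+1+1 (459 of its 720 elements, about 64% of primes). None of the 23 primes tested shows any such pattern (for each of these groups the chance of that is below 10^-4), which rules them out. Hence G = S_3 x S_3 (6T9), of order 36.

S_3 x S_3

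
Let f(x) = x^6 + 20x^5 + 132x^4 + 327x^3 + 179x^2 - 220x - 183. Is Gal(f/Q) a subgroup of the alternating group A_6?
Yes

The polynomial is irreducible of degree 6 over Q. Its discriminant is 8413926734596681 = 91727459^2, a perfect square. A Galois group lies in the alternating group exactly when the discriminant is a square in Q, so the Galois group (PSL(2,5)) is contained in A_6.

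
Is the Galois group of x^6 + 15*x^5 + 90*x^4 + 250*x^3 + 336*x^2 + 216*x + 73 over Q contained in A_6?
No

The polynomial is irreducible of degree 6 over Q. Its discriminant is -63822230816067, which is not a perfect square. A Galois group lies in the alternating group exactly when the discriminant is a square in Q, so the Galois group (C_6) is not contained in A_6.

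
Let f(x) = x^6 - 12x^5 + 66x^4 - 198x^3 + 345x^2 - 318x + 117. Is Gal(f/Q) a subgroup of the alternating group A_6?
No

The polynomial is irreducible of degree 6 over Q. Its discriminant is -1024192512, which is not a perfect square. A Galois group lies in the alternating group exactly when the discriminant is a square in Q, so the Galois group (PGL(2,5)) is not contained in A_6.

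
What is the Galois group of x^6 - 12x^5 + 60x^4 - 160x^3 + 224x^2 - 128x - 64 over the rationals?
The polynomial f is an irreducible sextic over Q, so G = Gal(f/Q) is one of the 16 transitive subgroups 6T1, ..., 6T16 of S_6. The discriminant of f is 36352603193344 = 6029312^2, a perfect square, so G is contained in A_6. The transitive groups of degree 6 contained in A_6 are: A_4 (6T4, order 12), S_4 (6T7, order 24), (C_3 x C_3) : C_4 (6T10, order 36), PSL(2,5) (6T12, order 60), A_6 (6T15, order 360). By Dedekind's theorem, for a prime p not dividing disc(f) the degrees of the irreducible factors of f mod p form the cycle type of an element of G. Factoring f modulo the 79 such primes p <= 419 (skipping 2, 23, which divide the discriminant), each new pattern first appears at: mod 3: f = (x^3 + x^2 + x + 2)(x^3 + 2x^2 + 1), pattern 3+3; mod 5: f = (x^2 + x + 1)(x^4 + 2x^3 + 2x^2 + x + 1), pattern 4+2; mod 19: f = (x + 7)(x + 8)(x^2 + 14x + 9)(x^2 + 16x + 5), pattern 2+2+1+1; mod 223: f = (x + 30)(x + 65)(x + 107)(x + 112)(x + 154)(x + 189), pattern 1+1+1+1+1+1. No other pattern occurs in this range, so the set of observed cycle types is {3+3, 4+2, 2+2+1+1, 1+1+1+1+1+1}. The candidates containing elements of all these cycle types are S_4 (6T7) of order 24, (C_3 x C_3) : C_4 (6T10) of order 36, A_6 (6T15) of order 360; the others are excluded. The observed types are precisely the cycle types that occur in S_4 (6T7). Each of the other remaining candidates has further cycle types, and by the Chebotarev density theorem the matching factorization patterns would occur for a proportion of primes equal to their share of the group: (C_3 x C_3) : C_4 (6T10) additionally contains elements of type 3+1+1+1 (4 of its 36 elements, about 11% of primes); A_6 (6T15) additionally contains elements of type 5+1, 3+1+1+1 (184 of its 360 elements, about 51% of primes). None of the 79 primes tested shows any such pattern (for each of these groups the chance of that is below 10^-4), which rules them out. Hence G = S_4 (6T7), of order 24.

S_4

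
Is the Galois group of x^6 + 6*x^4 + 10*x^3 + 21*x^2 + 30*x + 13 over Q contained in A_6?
The polynomial is irreducible of degree 6 over Q. Its discriminant is -1024192512, which is not a perfect square. A Galois group lies in the alternating group exactly when the discriminant is a square in Q, so the Galois group (PGL(2,5)) is not contained in A_6.

No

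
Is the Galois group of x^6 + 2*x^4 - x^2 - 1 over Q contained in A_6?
The polynomial is irreducible of degree 6 over Q. Its discriminant is 153664 = 392^2, a perfect square. A Galois group lies in the alternating group exactly when the discriminant is a square in Q, so the Galois group (A_4) is contained in A_6.

Yes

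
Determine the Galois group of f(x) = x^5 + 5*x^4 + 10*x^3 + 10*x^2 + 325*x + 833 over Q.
A_5

The polynomial f is an irreducible quintic over Q, so G = Gal(f/Q) is a transitive subgroup of S_5: one of C_5 (5T1, order 5), D_5 (5T2, order 10), F_20 (5T3, order 20), A_5 (5T4, order 60) or S_5 (5T5, order 120). The discriminant of f is 1073741824000000 = 32768000^2, a perfect square, so G is contained in A_5. The transitive groups of degree 5 contained in A_5 are: C_5 (5T1, order 5), D_5 (5T2, order 10), A_5 (5T4, order 60). By Dedekind's theorem, for a prime p not dividing disc(f) the degrees of the irreducible factors of f mod p form the cycle type of an element of G. Factoring f modulo the 2 such primes p <= 7 (skipping 2, 5, which divide the discriminant), each new pattern first appears at: mod 3: f = (x^5 + 2x^4 + x^3 + x^2 + x + 2), pattern 5; mod 7: f = (x)(x + 5)(x^3 + 3x + 2), pattern 3+1+1. No other pattern occurs in this range, so the set of observed cycle types is {5, 3+1+1}. Among the candidates above, the only group containing elements of all these cycle types is A_5 (5T4) — each of C_5 (5T1), D_5 (5T2) lacks at least one of them. Hence G = A_5 (5T4), of order 60.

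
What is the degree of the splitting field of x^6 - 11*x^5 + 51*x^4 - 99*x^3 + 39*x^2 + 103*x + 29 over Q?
The degree of the splitting field over Q equals the order of the Galois group, so first determine the group. The polynomial f is an irreducible sextic over Q, so G = Gal(f/Q) is one of the 16 transitive subgroups 6T1, ..., 6T16 of S_6. The discriminant of f is -25350209347183, which is not a perfect square, so G is not contained in A_6. The transitive groups of degree 6 not contained in A_6 are: C_6 (6T1, order 6), S_3 (6T2, order 6), D_6 (6T3, order 12), C_3 x S_3 (6T5, order 18), A_4 x C_2 (6T6, order 24), S_4 (6T8, order 24), S_3 x S_3 (6T9, order 36), S_4 x C_2 (6T11, order 48), (S_3 x S_3) : C_2 (6T13, order 72), PGL(2,5) (6T14, order 120), S_6 (6T16, order 720). By Dedekind's theorem, for a prime p not dividing disc(f) the degrees of the irreducible factors of f mod p form the cycle type of an element of G. Factoring f modulo the 37 such primes p <= 167 (skipping 7, 71, which divide the discriminant), each new pattern first appears at: mod 2: f = (x^3 + x + 1)(x^3 + x^2 + 1), pattern 3+3; mod 3: f = (x^6 + x^5 + x + 2), pattern 6; mod 13: f = (x^2 + 3x + 1)(x^2 + 3x + 7)(x^2 + 9x + 6), pattern 2+2+2; mod 29: f = (x)(x + 6)(x + 11)(x + 15)(x + 18)(x + 26), pattern 1+1+1+1+1+1. No other pattern occurs in this range, so the set of observed cycle types is {3+3, 6, 2+2+2, 1+1+1+1+1+1}. The candidates containing elements of all these cycle types are C_6 (6T1) of order 6, D_6 (6T3) of order 12, C_3 x S_3 (6T5) of order 18, A_4 x C_2 (6T6) of order 24, S_3 x S_3 (6T9) of order 36, S_4 x C_2 (6T11) of order 48, (S_3 x S_3) : C_2 (6T13) of order 72, PGL(2,5) (6T14) of order 120, S_6 (6T16) of order 720; the others are excluded. The observed types are precisely the cycle types that occur in C_6 (6T1). Each of the other remaining candidates has further cycle types, and by the Chebotarev density theorem the matching factorization patterns would occur for a proportion of primes equal to their share of the group: D_6 (6T3) additionally contains elements of type 2+2+1+1 (3 of its 12 elements, about 25% of primes); C_3 x S_3 (6T5) additionally contains elements of type 3+1+1+1 (4 of its 18 elements, about 22% of primes); A_4 x C_2 (6T6) additionally contains elements of type 2+2+1+1, 2+1+1+1+1 (6 of its 24 elements, about 25% of primes); S_3 x S_3 (6T9) additionally contains elements of type 3+1+1+1, 2+2+1+1 (13 of its 36 elements, about 36% of primes); S_4 x C_2 (6T11) additionally contains elements of type 4+2, 4+1+1, 2+2+1+1, 2+1+1+1+1 (24 of its 48 elements, about 50% of primes); (S_3 x S_3) : C_2 (6T13) additionally contains elements of type 4+2, 3+2+1, 3+1+1+1, 2+2+1+1, 2+1+1+1+1 (49 of its 72 elements, about 68% of primes); PGL(2,5) (6T14) additionally contains elements of type 5+1, 4+1+1, 2+2+1+1 (69 of its 120 elements, about 58% of primes); S_6 (6T16) additionally contains elements of type 5+1, 4+2, 4+1+1, 3+2+1, 3+1+1+1, 2+2+1+1, 2+1+1+1+1 (544 of its 720 elements, about 76% of primes). None of the 37 primes tested shows any such pattern (for each of these groups the chance of that is below 10^-4), which rules them out. Hence G = C_6 (6T1), of order 6. The Galois group C_6 (6T1) has order 6, so the splitting field has degree 6 over Q.

6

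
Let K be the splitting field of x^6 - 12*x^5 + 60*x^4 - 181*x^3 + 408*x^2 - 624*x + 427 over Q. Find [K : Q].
The degree of the splitting field over Q equals the order of the Galois group, so first determine the group. The polynomial f is an irreducible sextic over Q, so G = Gal(f/Q) is one of the 16 transitive subgroups 6T1, ..., 6T16 of S_6. The discriminant of f is -2573642648187, which is not a perfect square, so G is not contained in A_6. The transitive groups of degree 6 not contained in A_6 are: C_6 (6T1, order 6), S_3 (6T2, order 6), D_6 (6T3, order 12), C_3 x S_3 (6T5, order 18), A_4 x C_2 (6T6, order 24), S_4 (6T8, order 24), S_3 x S_3 (6T9, order 36), S_4 x C_2 (6T11, order 48), (S_3 x S_3) : C_2 (6T13, order 72), PGL(2,5) (6T14, order 120), S_6 (6T16, order 720). By Dedekind's theorem, for a prime p not dividing disc(f) the degrees of the irreducible factors of f mod p form the cycle type of an element of G. Factoring f modulo the 26 such primes p <= 127 (skipping 3, 13, 17, 41, 43, which divide the discriminant), each new pattern first appears at: mod 2: f = (x^6 + x^3 + 1), pattern 6; mod 7: f = (x)(x^2 + 4x + 5)(x^3 + 5x^2 + 4), pattern 3+2+1; mod 11: f = (x^2 + 5x + 10)(x^4 + 5x^3 + 3x^2 + 7x + 2), pattern 4+2; mod 31: f = (x + 6)(x + 25)(x^2 + 9x + 15)(x^2 + 10x + 22), pattern 2+2+1+1; mod 61: f = (x)(x + 10)(x + 27)(x + 52)(x^2 + 21x + 23), pattern 2+1+1+1+1; mod 97: f = (x + 22)(x + 33)(x + 88)(x^3 + 39x^2 + 72x + 46), pattern 3+1+1+1; mod 113: f = (x^2 + 42x + 108)(x^2 + 71x + 44)(x^2 + 101x + 90), pattern 2+2+2; mod 127: f = (x^3 + 43x^2 + 15x + 65)(x^3 + 72x^2 + 124x + 73), pattern 3+3. No other pattern occurs in this range, so the set of observed cycle types is {6, 3+2+1, 4+2, 2+2+1+1, 2+1+1+1+1, 3+1+1+1, 2+2+2, 3+3}. The candidates containing elements of all these cycle types are (S_3 x S_3) : C_2 (6T13) of order 72, S_6 (6T16) of order 720; the others are excluded. The observed types are precisely the cycle types that occur in (S_3 x S_3) : C_2 (6T13) (apart from the identity). Each of the other remaining candidates has further cycle types, and by the Chebotarev density theorem the matching factorization patterns would occur for a proportion of primes equal to their share of the group: S_6 (6T16) additionally contains elements of type 5+1, 4+1+1 (234 of its 720 elements, about 32% of primes). None of the 26 primes tested shows any such pattern (for each of these groups the chance of that is below 10^-4), which rules them out. Hence G = (S_3 x S_3) : C_2 (6T13), of order 72. The Galois group (S_3 x S_3) : C_2 (6T13) has order 72, so the splitting field has degree 72 over Q.

72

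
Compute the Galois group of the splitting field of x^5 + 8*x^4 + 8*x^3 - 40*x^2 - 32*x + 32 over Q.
The polynomial f is an irreducible quintic over Q, so G = Gal(f/Q) is a transitive subgroup of S_5: one of C_5 (5T1, order 5), D_5 (5T2, order 10), F_20 (5T3, order 20), A_5 (5T4, order 60) or S_5 (5T5, order 120). The discriminant of f is 15352201216 = 123904^2, a perfect square, so G is contained in A_5. The transitive groups of degree 5 contained in A_5 are: C_5 (5T1, order 5), D_5 (5T2, order 10), A_5 (5T4, order 60). By Dedekind's theorem, for a prime p not dividing disc(f) the degrees of the irreducible factors of f mod p form the cycle type of an element of G. Factoring f modulo the 14 such primes p <= 53 (skipping 2, 11, which divide the discriminant), each new pattern first appears at: mod 3: f = (x^5 + 2x^4 + 2x^3 + 2x^2 + x + 2), pattern 5; mod 23: f = (x + 1)(x + 7)(x + 10)(x + 14)(x + 22), pattern 1+1+1+1+1. No other pattern occurs in this range, so the set of observed cycle types is {5, 1+1+1+1+1}. The candidates containing elements of all these cycle types are C_5 (5T1) of order 5, D_5 (5T2) of order 10, A_5 (5T4) of order 60; the others are excluded. The observed types are precisely the cycle types that occur in C_5 (5T1). Each of the other remaining candidates has further cycle types, and by the Chebotarev density theorem the matching factorization patterns would occur for a proportion of primes equal to their share of the group: D_5 (5T2) additionally contains elements of type 2+2+1 (5 of its 10 elements, about 50% of primes); A_5 (5T4) additionally contains elements of type 3+1+1, 2+2+1 (35 of its 60 elements, about 58% of primes). None of the 14 primes tested shows any such pattern (for each of these groups the chance of that is below 10^-4), which rules them out. Hence G = C_5 (5T1), of order 5.

5T1: C_5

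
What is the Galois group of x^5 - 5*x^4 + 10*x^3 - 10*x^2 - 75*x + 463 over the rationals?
D_5

The polynomial f is an irreducible quintic over Q, so G = Gal(f/Q) is a transitive subgroup of S_5: one of C_5 (5T1, order 5), D_5 (5T2, order 10), F_20 (5T3, order 20), A_5 (5T4, order 60) or S_5 (5T5, order 120). The discriminant of f is 67108864000000 = 8192000^2, a perfect square, so G is contained in A_5. The transitive groups of degree 5 contained in A_5 are: C_5 (5T1, order 5), D_5 (5T2, order 10), A_5 (5T4, order 60). By Dedekind's theorem, for a prime p not dividing disc(f) the degrees of the irreducible factors of f mod p form the cycle type of an element of G. Factoring f modulo the 23 such primes p <= 97 (skipping 2, 5, which divide the discriminant), each new pattern first appears at: mod 3: f = (x + 2)(x^2 + 1)(x^2 + 2x + 2), pattern 2+2+1; mod 7: f = (x^5 + 2x^4 + 3x^3 + 4x^2 + 2x + 1), pattern 5. No other pattern occurs in this range, so the set of observed cycle types is {2+2+1, 5}. The candidates containing elements of all these cycle types are D_5 (5T2) of order 10, A_5 (5T4) of order 60; the others are excluded. The observed types are precisely the cycle types that occur in D_5 (5T2) (apart from the identity). Each of the other remaining candidates has further cycle types, and by the Chebotarev density theorem the matching factorization patterns would occur for a proportion of primes equal to their share of the group: A_5 (5T4) additionally contains elements of type 3+1+1 (20 of its 60 elements, about 33% of primes). None of the 23 primes tested shows any such pattern (for each of these groups the chance of that is below 10^-4), which rules them out. Hence G = D_5 (5T2), of order 10.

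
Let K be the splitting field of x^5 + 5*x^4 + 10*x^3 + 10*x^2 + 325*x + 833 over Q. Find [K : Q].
The degree of the splitting field over Q equals the order of the Galois group, so first determine the group. The polynomial f is an irreducible quintic over Q, so G = Gal(f/Q) is a transitive subgroup of S_5: one of C_5 (5T1, order 5), D_5 (5T2, order 10), F_20 (5T3, order 20), A_5 (5T4, order 60) or S_5 (5T5, order 120). The discriminant of f is 1073741824000000 = 32768000^2, a perfect square, so G is contained in A_5. The transitive groups of degree 5 contained in A_5 are: C_5 (5T1, order 5), D_5 (5T2, order 10), A_5 (5T4, order 60). By Dedekind's theorem, for a prime p not dividing disc(f) the degrees of the irreducible factors of f mod p form the cycle type of an element of G. Factoring f modulo the 2 such primes p <= 7 (skipping 2, 5, which divide the discriminant), each new pattern first appears at: mod 3: f = (x^5 + 2x^4 + x^3 + x^2 + x + 2), pattern 5; mod 7: f = (x)(x + 5)(x^3 + 3x + 2), pattern 3+1+1. No other pattern occurs in this range, so the set of observed cycle types is {5, 3+1+1}. Among the candidates above, the only group containing elements of all these cycle types is A_5 (5T4) — each of C_5 (5T1), D_5 (5T2) lacks at least one of them. Hence G = A_5 (5T4), of order 60. The Galois group A_5 (5T4) has order 60, so the splitting field has degree 60 over Q.

60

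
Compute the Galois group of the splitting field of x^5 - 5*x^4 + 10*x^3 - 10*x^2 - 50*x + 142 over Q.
The polynomial f is an irreducible quintic over Q, so G = Gal(f/Q) is a transitive subgroup of S_5: one of C_5 (5T1, order 5), D_5 (5T2, order 10), F_20 (5T3, order 20), A_5 (5T4, order 60) or S_5 (5T5, order 120). The discriminant of f is 58564000000 = 242000^2, a perfect square, so G is contained in A_5. The transitive groups of degree 5 contained in A_5 are: C_5 (5T1, order 5), D_5 (5T2, order 10), A_5 (5T4, order 60). By Dedekind's theorem, for a prime p not dividing disc(f) the degrees of the irreducible factors of f mod p form the cycle type of an element of G. Factoring f modulo the 3 such primes p <= 13 (skipping 2, 5, 11, which divide the discriminant), each new pattern first appears at: mod 3: f = (x^5 + x^4 + x^3 + 2x^2 + x + 1), pattern 5; mod 13: f = (x + 5)(x + 7)(x^3 + 9x^2 + 10x + 10), pattern 3+1+1. No other pattern occurs in this range, so the set of observed cycle types is {5, 3+1+1}. Among the candidates above, the only group containing elements of all these cycle types is A_5 (5T4) — each of C_5 (5T1), D_5 (5T2) lacks at least one of them. Hence G = A_5 (5T4), of order 60.

A_5 (order 60)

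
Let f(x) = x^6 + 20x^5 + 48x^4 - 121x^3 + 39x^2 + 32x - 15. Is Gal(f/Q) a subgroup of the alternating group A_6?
Yes

The polynomial is irreducible of degree 6 over Q. Its discriminant is 30991489 = 5567^2, a perfect square. A Galois group lies in the alternating group exactly when the discriminant is a square in Q, so the Galois group (PSL(2,5)) is contained in A_6.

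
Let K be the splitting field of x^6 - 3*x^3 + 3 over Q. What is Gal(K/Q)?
C_3 x S_3 (also written G18)

The polynomial f is an irreducible sextic over Q, so G = Gal(f/Q) is one of the 16 transitive subgroups 6T1, ..., 6T16 of S_6. The discriminant of f is -177147, which is not a perfect square, so G is not contained in A_6. The transitive groups of degree 6 not contained in A_6 are: C_6 (6T1, order 6), S_3 (6T2, order 6), D_6 (6T3, order 12), C_3 x S_3 (6T5, order 18), A_4 x C_2 (6T6, order 24), S_4 (6T8, order 24), S_3 x S_3 (6T9, order 36), S_4 x C_2 (6T11, order 48), (S_3 x S_3) : C_2 (6T13, order 72), PGL(2,5) (6T14, order 120), S_6 (6T16, order 720). By Dedekind's theorem, for a prime p not dividing disc(f) the degrees of the irreducible factors of f mod p form the cycle type of an element of G. Factoring f modulo the 33 such primes p <= 139 (skipping 3, which divides the discriminant), each new pattern first appears at: mod 2: f = (x^6 + x^3 + 1), pattern 6; mod 7: f = (x + 1)(x + 2)(x + 4)(x^3 + 3), pattern 3+1+1+1; mod 17: f = (x^2 + x + 7)(x^2 + 4x + 7)(x^2 + 12x + 7), pattern 2+2+2; mod 19: f = (x^3 + 6)(x^3 + 10), pattern 3+3; mod 73: f = (x + 13)(x + 21)(x + 22)(x + 29)(x + 30)(x + 31), pattern 1+1+1+1+1+1. No other pattern occurs in this range, so the set of observed cycle types is {6, 3+1+1+1, 2+2+2, 3+3, 1+1+1+1+1+1}. The candidates containing elements of all these cycle types are C_3 x S_3 (6T5) of order 18, S_3 x S_3 (6T9) of order 36, (S_3 x S_3) : C_2 (6T13) of order 72, S_6 (6T16) of order 720; the others are excluded. The observed types are precisely the cycle types that occur in C_3 x S_3 (6T5). Each of the other remaining candidates has further cycle types, and by the Chebotarev density theorem the matching factorization patterns would occur for a proportion of primes equal to their share of the group: S_3 x S_3 (6T9) additionally contains elements of type 2+2+1+1 (9 of its 36 elements, about 25% of primes); (S_3 x S_3) : C_2 (6T13) additionally contains elements of type 4+2, 3+2+1, 2+2+1+1, 2+1+1+1+1 (45 of its 72 elements, about 62% of primes); S_6 (6T16) additionally contains elements of type 5+1, 4+2, 4+1+1, 3+2+1, 2+2+1+1, 2+1+1+1+1 (504 of its 720 elements, about 70% of primes). None of the 33 primes tested shows any such pattern (for each of these groups the chance of that is below 10^-4), which rules them out. Hence G = C_3 x S_3 (6T5), of order 18.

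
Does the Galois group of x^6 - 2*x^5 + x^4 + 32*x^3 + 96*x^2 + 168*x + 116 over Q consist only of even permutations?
No

The polynomial is irreducible of degree 6 over Q. Its discriminant is -1080641454080000, which is not a perfect square. A Galois group lies in the alternating group exactly when the discriminant is a square in Q, so the Galois group (S_4) is not contained in A_6.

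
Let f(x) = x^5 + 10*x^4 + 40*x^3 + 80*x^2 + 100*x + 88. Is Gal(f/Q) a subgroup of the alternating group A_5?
Yes

The polynomial is irreducible of degree 5 over Q. Its discriminant is 1024000000 = 32000^2, a perfect square. A Galois group lies in the alternating group exactly when the discriminant is a square in Q, so the Galois group (A_5) is contained in A_5.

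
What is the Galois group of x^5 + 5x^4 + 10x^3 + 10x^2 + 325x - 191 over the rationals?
A_5

The polynomial f is an irreducible quintic over Q, so G = Gal(f/Q) is a transitive subgroup of S_5: one of C_5 (5T1, order 5), D_5 (5T2, order 10), F_20 (5T3, order 20), A_5 (5T4, order 60) or S_5 (5T5, order 120). The discriminant of f is 1073741824000000 = 32768000^2, a perfect square, so G is contained in A_5. The transitive groups of degree 5 contained in A_5 are: C_5 (5T1, order 5), D_5 (5T2, order 10), A_5 (5T4, order 60). By Dedekind's theorem, for a prime p not dividing disc(f) the degrees of the irreducible factors of f mod p form the cycle type of an element of G. Factoring f modulo the 2 such primes p <= 7 (skipping 2, 5, which divide the discriminant), each new pattern first appears at: mod 3: f = (x^5 + 2x^4 + x^3 + x^2 + x + 1), pattern 5; mod 7: f = (x + 2)(x + 4)(x^3 + 6x^2 + x + 5), pattern 3+1+1. No other pattern occurs in this range, so the set of observed cycle types is {5, 3+1+1}. Among the candidates above, the only group containing elements of all these cycle types is A_5 (5T4) — each of C_5 (5T1), D_5 (5T2) lacks at least one of them. Hence G = A_5 (5T4), of order 60.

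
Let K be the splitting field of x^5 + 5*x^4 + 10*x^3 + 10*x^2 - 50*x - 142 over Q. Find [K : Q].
60

The degree of the splitting field over Q equals the order of the Galois group, so first determine the group. The polynomial f is an irreducible quintic over Q, so G = Gal(f/Q) is a transitive subgroup of S_5: one of C_5 (5T1, order 5), D_5 (5T2, order 10), F_20 (5T3, order 20), A_5 (5T4, order 60) or S_5 (5T5, order 120). The discriminant of f is 58564000000 = 242000^2, a perfect square, so G is contained in A_5. The transitive groups of degree 5 contained in A_5 are: C_5 (5T1, order 5), D_5 (5T2, order 10), A_5 (5T4, order 60). By Dedekind's theorem, for a prime p not dividing disc(f) the degrees of the irreducible factors of f mod p form the cycle type of an element of G. Factoring f modulo the 3 such primes p <= 13 (skipping 2, 5, 11, which divide the discriminant), each new pattern first appears at: mod 3: f = (x^5 + 2x^4 + x^3 + x^2 + x + 2), pattern 5; mod 13: f = (x + 6)(x + 8)(x^3 + 4x^2 + 10x + 3), pattern 3+1+1. No other pattern occurs in this range, so the set of observed cycle types is {5, 3+1+1}. Among the candidates above, the only group containing elements of all these cycle types is A_5 (5T4) — each of C_5 (5T1), D_5 (5T2) lacks at least one of them. Hence G = A_5 (5T4), of order 60. The Galois group A_5 (5T4) has order 60, so the splitting field has degree 60 over Q.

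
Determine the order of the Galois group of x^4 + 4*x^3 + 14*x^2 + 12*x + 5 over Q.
The degree of the splitting field over Q equals the order of the Galois group, so first determine the group. The polynomial is an irreducible quartic over Q and its discriminant is 200704 = 448^2, a perfect square, so the Galois group is contained in A_4. The resolvent cubic y^3 - 14*y^2 + 28*y + 56 is irreducible over Q. An irreducible resolvent with square discriminant gives A_4. The Galois group A_4 (4T4) has order 12, so the splitting field has degree 12 over Q.

12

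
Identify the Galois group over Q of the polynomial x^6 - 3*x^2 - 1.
A_4 (order 12)

The polynomial f is an irreducible sextic over Q, so G = Gal(f/Q) is one of the 16 transitive subgroups 6T1, ..., 6T16 of S_6. The discriminant of f is 419904 = 648^2, a perfect square, so G is contained in A_6. The transitive groups of degree 6 contained in A_6 are: A_4 (6T4, order 12), S_4 (6T7, order 24), (C_3 x C_3) : C_4 (6T10, order 36), PSL(2,5) (6T12, order 60), A_6 (6T15, order 360). By Dedekind's theorem, for a prime p not dividing disc(f) the degrees of the irreducible factors of f mod p form the cycle type of an element of G. Factoring f modulo the 33 such primes p <= 149 (skipping 2, 3, which divide the discriminant), each new pattern first appears at: mod 5: f = (x^3 + x^2 + 3x + 1)(x^3 + 4x^2 + 3x + 4), pattern 3+3; mod 17: f = (x + 2)(x + 15)(x^2 + 7)(x^2 + 14), pattern 2+2+1+1; mod 71: f = (x + 4)(x + 5)(x + 32)(x + 39)(x + 66)(x + 67), pattern 1+1+1+1+1+1. No other pattern occurs in this range, so the set of observed cycle types is {3+3, 2+2+1+1, 1+1+1+1+1+1}. The candidates containing elements of all these cycle types are A_4 (6T4) of order 12, S_4 (6T7) of order 24, (C_3 x C_3) : C_4 (6T10) of order 36, PSL(2,5) (6T12) of order 60, A_6 (6T15) of order 360; the others are excluded. The observed types are precisely the cycle types that occur in A_4 (6T4). Each of the other remaining candidates has further cycle types, and by the Chebotarev density theorem the matching factorization patterns would occur for a proportion of primes equal to their share of the group: S_4 (6T7) additionally contains elements of type 4+2 (6 of its 24 elements, about 25% of primes); (C_3 x C_3) : C_4 (6T10) additionally contains elements of type 4+2, 3+1+1+1 (22 of its 36 elements, about 61% of primes); PSL(2,5) (6T12) additionally contains elements of type 5+1 (24 of its 60 elements, about 40% of primes); A_6 (6T15) additionally contains elements of type 5+1, 4+2, 3+1+1+1 (274 of its 360 elements, about 76% of primes). None of the 33 primes tested shows any such pattern (for each of these groups the chance of that is below 10^-4), which rules them out. Hence G = A_4 (6T4), of order 12.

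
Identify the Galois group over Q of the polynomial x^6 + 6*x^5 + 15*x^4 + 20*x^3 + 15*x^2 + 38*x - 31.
The polynomial f is an irreducible sextic over Q, so G = Gal(f/Q) is one of the 16 transitive subgroups 6T1, ..., 6T16 of S_6. The discriminant of f is 53451941740544, which is not a perfect square, so G is not contained in A_6. The transitive groups of degree 6 not contained in A_6 are: C_6 (6T1, order 6), S_3 (6T2, order 6), D_6 (6T3, order 12), C_3 x S_3 (6T5, order 18), A_4 x C_2 (6T6, order 24), S_4 (6T8, order 24), S_3 x S_3 (6T9, order 36), S_4 x C_2 (6T11, order 48), (S_3 x S_3) : C_2 (6T13, order 72), PGL(2,5) (6T14, order 120), S_6 (6T16, order 720). By Dedekind's theorem, for a prime p not dividing disc(f) the degrees of the irreducible factors of f mod p form the cycle type of an element of G. Factoring f modulo the 3 such primes p <= 7 (skipping 2, which divides the discriminant), each new pattern first appears at: mod 3: f = (x^6 + 2x^3 + 2x + 2), pattern 6; mod 5: f = (x + 2)(x^5 + 4x^4 + 2x^3 + x^2 + 3x + 2), pattern 5+1; mod 7: f = (x^2 + 5x + 5)(x^4 + x^3 + 5x^2 + 4x + 5), pattern 4+2. No other pattern occurs in this range, so the set of observed cycle types is {6, 5+1, 4+2}. Among the candidates above, the only group containing elements of all these cycle types is S_6 (6T16); every other candidate lacks at least one of them. Hence G = S_6 (6T16), of order 720.

S_6, the symmetric group on 6 letters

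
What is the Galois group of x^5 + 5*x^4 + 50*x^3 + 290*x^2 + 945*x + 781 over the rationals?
5T4: A_5

The polynomial f is an irreducible quintic over Q, so G = Gal(f/Q) is a transitive subgroup of S_5: one of C_5 (5T1, order 5), D_5 (5T2, order 10), F_20 (5T3, order 20), A_5 (5T4, order 60) or S_5 (5T5, order 120). The discriminant of f is 9333105664000000 = 96608000^2, a perfect square, so G is contained in A_5. The transitive groups of degree 5 contained in A_5 are: C_5 (5T1, order 5), D_5 (5T2, order 10), A_5 (5T4, order 60). By Dedekind's theorem, for a prime p not dividing disc(f) the degrees of the irreducible factors of f mod p form the cycle type of an element of G. Factoring f modulo the 2 such primes p <= 7 (skipping 2, 5, which divide the discriminant), each new pattern first appears at: mod 3: f = (x^5 + 2x^4 + 2x^3 + 2x^2 + 1), pattern 5; mod 7: f = (x + 2)(x + 6)(x^3 + 4x^2 + 6x + 5), pattern 3+1+1. No other pattern occurs in this range, so the set of observed cycle types is {5, 3+1+1}. Among the candidates above, the only group containing elements of all these cycle types is A_5 (5T4) — each of C_5 (5T1), D_5 (5T2) lacks at least one of them. Hence G = A_5 (5T4), of order 60.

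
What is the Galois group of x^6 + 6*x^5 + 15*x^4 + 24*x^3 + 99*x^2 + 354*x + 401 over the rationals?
The polynomial f is an irreducible sextic over Q, so G = Gal(f/Q) is one of the 16 transitive subgroups 6T1, ..., 6T16 of S_6. The discriminant of f is -41622228172800, which is not a perfect square, so G is not contained in A_6. The transitive groups of degree 6 not contained in A_6 are: C_6 (6T1, order 6), S_3 (6T2, order 6), D_6 (6T3, order 12), C_3 x S_3 (6T5, order 18), A_4 x C_2 (6T6, order 24), S_4 (6T8, order 24), S_3 x S_3 (6T9, order 36), S_4 x C_2 (6T11, order 48), (S_3 x S_3) : C_2 (6T13, order 72), PGL(2,5) (6T14, order 120), S_6 (6T16, order 720). By Dedekind's theorem, for a prime p not dividing disc(f) the degrees of the irreducible factors of f mod p form the cycle type of an element of G. Factoring f modulo the 79 such primes p <= 431 (skipping 2, 3, 5, 11, which divide the discriminant), each new pattern first appears at: mod 7: f = (x^6 + 6x^5 + x^4 + 3x^3 + x^2 + 4x + 2), pattern 6; mod 17: f = (x + 3)(x + 15)(x^2 + 11)(x^2 + 5x + 5), pattern 2+2+1+1; mod 19: f = (x^3 + 3x^2 + x + 11)(x^3 + 3x^2 + 5x + 14), pattern 3+3; mod 23: f = (x^2 + 11x + 8)(x^2 + 19x + 17)(x^2 + 22x + 18), pattern 2+2+2; mod 43: f = (x + 14)(x + 28)(x + 29)(x + 32)(x + 34)(x + 41), pattern 1+1+1+1+1+1. No other pattern occurs in this range, so the set of observed cycle types is {6, 2+2+1+1, 3+3, 2+2+2, 1+1+1+1+1+1}. The candidates containing elements of all these cycle types are D_6 (6T3) of order 12, A_4 x C_2 (6T6) of order 24, S_3 x S_3 (6T9) of order 36, S_4 x C_2 (6T11) of order 48, (S_3 x S_3) : C_2 (6T13) of order 72, PGL(2,5) (6T14) of order 120, S_6 (6T16) of order 720; the others are excluded. The observed types are precisely the cycle types that occur in D_6 (6T3). Each of the other remaining candidates has further cycle types, and by the Chebotarev density theorem the matching factorization patterns would occur for a proportion of primes equal to their share of the group: A_4 x C_2 (6T6) additionally contains elements of type 2+1+1+1+1 (3 of its 24 elements, about 12% of primes); S_3 x S_3 (6T9) additionally contains elements of type 3+1+1+1 (4 of its 36 elements, about 11% of primes); S_4 x C_2 (6T11) additionally contains elements of type 4+2, 4+1+1, 2+1+1+1+1 (15 of its 48 elements, about 31% of primes); (S_3 x S_3) : C_2 (6T13) additionally contains elements of type 4+2, 3+2+1, 3+1+1+1, 2+1+1+1+1 (40 of its 72 elements, about 56% of primes); PGL(2,5) (6T14) additionally contains elements of type 5+1, 4+1+1 (54 of its 120 elements, about 45% of primes); S_6 (6T16) additionally contains elements of type 5+1, 4+2, 4+1+1, 3+2+1, 3+1+1+1, 2+1+1+1+1 (499 of its 720 elements, about 69% of primes). None of the 79 primes tested shows any such pattern (for each of these groups the chance of that is below 10^-4), which rules them out. Hence G = D_6 (6T3), of order 12.

D_6 (also written D6)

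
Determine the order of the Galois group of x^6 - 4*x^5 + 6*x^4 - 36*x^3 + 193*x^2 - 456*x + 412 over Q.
The degree of the splitting field over Q equals the order of the Galois group, so first determine the group. The polynomial f is an irreducible sextic over Q, so G = Gal(f/Q) is one of the 16 transitive subgroups 6T1, ..., 6T16 of S_6. The discriminant of f is -1080641454080000, which is not a perfect square, so G is not contained in A_6. The transitive groups of degree 6 not contained in A_6 are: C_6 (6T1, order 6), S_3 (6T2, order 6), D_6 (6T3, order 12), C_3 x S_3 (6T5, order 18), A_4 x C_2 (6T6, order 24), S_4 (6T8, order 24), S_3 x S_3 (6T9, order 36), S_4 x C_2 (6T11, order 48), (S_3 x S_3) : C_2 (6T13, order 72), PGL(2,5) (6T14, order 120), S_6 (6T16, order 720). By Dedekind's theorem, for a prime p not dividing disc(f) the degrees of the irreducible factors of f mod p form the cycle type of an element of G. Factoring f modulo the 22 such primes p <= 89 (skipping 2, 5, which divide the discriminant), each new pattern first appears at: mod 3: f = (x^3 + 2x + 1)(x^3 + 2x^2 + x + 1), pattern 3+3; mod 7: f = (x^2 + x + 3)(x^2 + 3x + 5)(x^2 + 6x + 6), pattern 2+2+2; mod 13: f = (x + 7)(x + 10)(x^4 + 5x^3 + 7x^2 + 2x + 7), pattern 4+1+1; mod 43: f = (x + 33)(x + 38)(x^2 + 21x + 32)(x^2 + 33x + 41), pattern 2+2+1+1. No other pattern occurs in this range, so the set of observed cycle types is {3+3, 2+2+2, 4+1+1, 2+2+1+1}. The candidates containing elements of all these cycle types are S_4 (6T8) of order 24, S_4 x C_2 (6T11) of order 48, PGL(2,5) (6T14) of order 120, S_6 (6T16) of order 720; the others are excluded. The observed types are precisely the cycle types that occur in S_4 (6T8) (apart from the identity). Each of the other remaining candidates has further cycle types, and by the Chebotarev density theorem the matching factorization patterns would occur for a proportion of primes equal to their share of the group: S_4 x C_2 (6T11) additionally contains elements of type 6, 4+2, 2+1+1+1+1 (17 of its 48 elements, about 35% of primes); PGL(2,5) (6T14) additionally contains elements of type 6, 5+1 (44 of its 120 elements, about 37% of primes); S_6 (6T16) additionally contains elements of type 6, 5+1, 4+2, 3+2+1, 3+1+1+1, 2+1+1+1+1 (529 of its 720 elements, about 73% of primes). None of the 22 primes tested shows any such pattern (for each of these groups the chance of that is below 10^-4), which rules them out. Hence G = S_4 (6T8), of order 24. The Galois group S_4 (6T8) has order 24, so the splitting field has degree 24 over Q.

24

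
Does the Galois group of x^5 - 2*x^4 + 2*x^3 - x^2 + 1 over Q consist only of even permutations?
Yes

The polynomial is irreducible of degree 5 over Q. Its discriminant is 2209 = 47^2, a perfect square. A Galois group lies in the alternating group exactly when the discriminant is a square in Q, so the Galois group (D_5) is contained in A_5.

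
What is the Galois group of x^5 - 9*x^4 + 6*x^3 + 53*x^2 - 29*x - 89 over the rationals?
The polynomial f is an irreducible quintic over Q, so G = Gal(f/Q) is a transitive subgroup of S_5: one of C_5 (5T1, order 5), D_5 (5T2, order 10), F_20 (5T3, order 20), A_5 (5T4, order 60) or S_5 (5T5, order 120). The discriminant of f is 1012703329 = 31823^2, a perfect square, so G is contained in A_5. The transitive groups of degree 5 contained in A_5 are: C_5 (5T1, order 5), D_5 (5T2, order 10), A_5 (5T4, order 60). By Dedekind's theorem, for a prime p not dividing disc(f) the degrees of the irreducible factors of f mod p form the cycle type of an element of G. Factoring f modulo the 14 such primes p <= 47 (skipping 11, which divides the discriminant), each new pattern first appears at: mod 2: f = (x^5 + x^4 + x^2 + x + 1), pattern 5; mod 23: f = (x + 1)(x + 5)(x + 15)(x + 19)(x + 20), pattern 1+1+1+1+1. No other pattern occurs in this range, so the set of observed cycle types is {5, 1+1+1+1+1}. The candidates containing elements of all these cycle types are C_5 (5T1) of order 5, D_5 (5T2) of order 10, A_5 (5T4) of order 60; the others are excluded. The observed types are precisely the cycle types that occur in C_5 (5T1). Each of the other remaining candidates has further cycle types, and by the Chebotarev density theorem the matching factorization patterns would occur for a proportion of primes equal to their share of the group: D_5 (5T2) additionally contains elements of type 2+2+1 (5 of its 10 elements, about 50% of primes); A_5 (5T4) additionally contains elements of type 3+1+1, 2+2+1 (35 of its 60 elements, about 58% of primes). None of the 14 primes tested shows any such pattern (for each of these groups the chance of that is below 10^-4), which rules them out. Hence G = C_5 (5T1), of order 5.

C_5 (order 5)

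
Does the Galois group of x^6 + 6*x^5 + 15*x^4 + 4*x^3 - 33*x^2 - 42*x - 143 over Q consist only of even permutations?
The polynomial is irreducible of degree 6 over Q. Its discriminant is 5410421842378752, which is not a perfect square. A Galois group lies in the alternating group exactly when the discriminant is a square in Q, so the Galois group (S_3 x S_3) is not contained in A_6.

No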